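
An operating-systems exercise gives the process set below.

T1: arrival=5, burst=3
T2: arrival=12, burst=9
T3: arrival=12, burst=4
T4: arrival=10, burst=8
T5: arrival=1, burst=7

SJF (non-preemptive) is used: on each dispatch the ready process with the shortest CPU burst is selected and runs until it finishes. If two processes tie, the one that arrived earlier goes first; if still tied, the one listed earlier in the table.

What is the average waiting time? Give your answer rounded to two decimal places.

Gantt: | idle 0-1 | T5 1-8 | T1 8-11 | T4 11-19 | T3 19-23 | T2 23-32 |
Completion: T1=11  T2=32  T3=23  T4=19  T5=8
Turnaround (C−A): T1=6  T2=20  T3=11  T4=9  T5=7
Waiting times: T1=3, T2=11, T3=7, T4=1, T5=0
Average waiting = (3+11+7+1+0) / 5 = 22/5 = 4.40

4.40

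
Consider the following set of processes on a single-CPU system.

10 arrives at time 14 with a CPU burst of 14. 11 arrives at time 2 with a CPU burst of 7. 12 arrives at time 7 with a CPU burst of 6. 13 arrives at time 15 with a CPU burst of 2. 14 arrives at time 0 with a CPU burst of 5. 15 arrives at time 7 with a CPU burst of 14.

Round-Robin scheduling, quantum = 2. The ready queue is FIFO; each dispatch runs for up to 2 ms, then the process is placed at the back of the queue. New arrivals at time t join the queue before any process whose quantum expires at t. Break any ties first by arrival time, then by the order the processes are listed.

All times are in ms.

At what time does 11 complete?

Gantt: | 14 0-2 | 11 2-4 | 14 4-6 | 11 6-8 | 14 8-9 | 12 9-11 | 15 11-13 | 11 13-15 | 12 15-17 | 15 17-19 | 10 19-21 | 13 21-23 | 11 23-24 | 12 24-26 | 15 26-28 | 10 28-30 | 15 30-32 | 10 32-34 | 15 34-36 | 10 36-38 | 15 38-40 | 10 40-42 | 15 42-44 | 10 44-48 |
Completion: 10=48  11=24  12=26  13=23  14=9  15=44

24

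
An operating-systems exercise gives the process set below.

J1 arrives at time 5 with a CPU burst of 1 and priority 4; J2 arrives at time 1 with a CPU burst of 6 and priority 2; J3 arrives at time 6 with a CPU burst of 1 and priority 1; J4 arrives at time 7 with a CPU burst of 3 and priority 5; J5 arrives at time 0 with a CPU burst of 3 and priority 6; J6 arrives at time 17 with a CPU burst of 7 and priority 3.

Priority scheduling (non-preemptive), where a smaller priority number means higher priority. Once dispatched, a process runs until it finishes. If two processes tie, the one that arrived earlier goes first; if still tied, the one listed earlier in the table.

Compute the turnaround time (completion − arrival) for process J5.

3

Timeline: | J5 0-3 | J2 3-9 | J3 9-10 | J1 10-11 | J4 11-14 | idle 14-17 | J6 17-24 |
Completion: J1=11  J2=9  J3=10  J4=14  J5=3  J6=24
Turnaround(J5) = completion − arrival = 3 − 0 = 3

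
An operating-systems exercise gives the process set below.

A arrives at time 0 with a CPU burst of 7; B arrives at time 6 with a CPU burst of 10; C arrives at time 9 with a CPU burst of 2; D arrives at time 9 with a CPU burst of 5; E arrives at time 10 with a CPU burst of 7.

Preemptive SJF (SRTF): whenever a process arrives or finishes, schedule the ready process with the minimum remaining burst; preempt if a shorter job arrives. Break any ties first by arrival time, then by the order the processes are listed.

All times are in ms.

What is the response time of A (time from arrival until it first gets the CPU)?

0

Schedule: | A 0-7 | B 7-9 | C 9-11 | D 11-16 | E 16-23 | B 23-31 |
Completion: A=7  B=31  C=11  D=16  E=23
Turnaround (C−A): A=7  B=25  C=2  D=7  E=13
Response(A) = first start − arrival = 0 − 0 = 0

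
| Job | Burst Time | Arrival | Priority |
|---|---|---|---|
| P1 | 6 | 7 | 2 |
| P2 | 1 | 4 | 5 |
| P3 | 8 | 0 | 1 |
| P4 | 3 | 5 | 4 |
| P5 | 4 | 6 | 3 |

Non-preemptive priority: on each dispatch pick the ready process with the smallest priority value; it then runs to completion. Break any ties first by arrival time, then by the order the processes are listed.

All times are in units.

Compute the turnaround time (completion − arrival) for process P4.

16

Schedule: | P3 0-8 | P1 8-14 | P5 14-18 | P4 18-21 | P2 21-22 |
Completion: P1=14  P2=22  P3=8  P4=21  P5=18
Turnaround (C−A): P1=7  P2=18  P3=8  P4=16  P5=12
Turnaround(P4) = completion − arrival = 21 − 5 = 16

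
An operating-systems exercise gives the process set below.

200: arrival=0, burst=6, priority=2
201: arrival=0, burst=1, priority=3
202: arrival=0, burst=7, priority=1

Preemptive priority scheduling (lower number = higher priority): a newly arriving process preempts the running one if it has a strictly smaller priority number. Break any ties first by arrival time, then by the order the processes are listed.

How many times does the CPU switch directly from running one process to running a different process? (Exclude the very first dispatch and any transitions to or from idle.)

2

Gantt: | 202 0-7 | 200 7-13 | 201 13-14 |
Completion: 200=13  201=14  202=7
Turnaround (C−A): 200=13  201=14  202=7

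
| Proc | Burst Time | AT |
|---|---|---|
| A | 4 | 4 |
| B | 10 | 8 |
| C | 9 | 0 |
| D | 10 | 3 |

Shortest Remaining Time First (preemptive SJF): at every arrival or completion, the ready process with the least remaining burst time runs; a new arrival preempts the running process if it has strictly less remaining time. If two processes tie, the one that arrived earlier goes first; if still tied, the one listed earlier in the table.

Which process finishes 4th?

B

Schedule: | C 0-4 | A 4-8 | C 8-13 | D 13-23 | B 23-33 |
Completion: A=8  B=33  C=13  D=23
Turnaround (C−A): A=4  B=25  C=13  D=20
Finish order: A → C → D → B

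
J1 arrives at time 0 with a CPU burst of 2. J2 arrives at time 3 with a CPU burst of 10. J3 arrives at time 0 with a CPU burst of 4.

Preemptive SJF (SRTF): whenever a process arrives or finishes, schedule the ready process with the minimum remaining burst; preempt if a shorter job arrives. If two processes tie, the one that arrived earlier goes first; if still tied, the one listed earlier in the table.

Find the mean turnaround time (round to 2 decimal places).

Gantt: | J1 0-2 | J3 2-6 | J2 6-16 |
Completion: J1=2  J2=16  J3=6
Turnaround times: J1=2, J2=13, J3=6
Average turnaround = (2+13+6) / 3 = 21/3 = 7.00

7.00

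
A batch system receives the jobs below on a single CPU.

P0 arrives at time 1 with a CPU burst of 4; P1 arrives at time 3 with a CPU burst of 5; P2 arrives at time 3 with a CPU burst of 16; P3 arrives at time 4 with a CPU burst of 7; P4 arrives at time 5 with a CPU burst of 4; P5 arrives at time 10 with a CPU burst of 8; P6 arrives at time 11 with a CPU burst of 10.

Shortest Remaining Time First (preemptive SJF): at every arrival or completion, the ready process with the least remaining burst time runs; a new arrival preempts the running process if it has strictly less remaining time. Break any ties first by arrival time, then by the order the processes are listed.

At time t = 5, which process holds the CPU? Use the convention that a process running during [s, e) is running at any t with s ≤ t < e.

P4

Gantt: | idle 0-1 | P0 1-5 | P4 5-9 | P1 9-14 | P3 14-21 | P5 21-29 | P6 29-39 | P2 39-55 |
Completion: P0=5  P1=14  P2=55  P3=21  P4=9  P5=29  P6=39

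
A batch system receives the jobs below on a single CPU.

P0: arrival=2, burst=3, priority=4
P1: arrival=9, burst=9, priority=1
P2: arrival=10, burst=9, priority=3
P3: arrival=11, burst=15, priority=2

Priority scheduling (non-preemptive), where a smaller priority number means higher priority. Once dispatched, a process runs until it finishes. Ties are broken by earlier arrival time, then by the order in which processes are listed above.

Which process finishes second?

P1

Schedule: | idle 0-2 | P0 2-5 | idle 5-9 | P1 9-18 | P3 18-33 | P2 33-42 |
Completion: P0=5  P1=18  P2=42  P3=33
Turnaround (C−A): P0=3  P1=9  P2=32  P3=22
Finish order: P0 → P1 → P3 → P2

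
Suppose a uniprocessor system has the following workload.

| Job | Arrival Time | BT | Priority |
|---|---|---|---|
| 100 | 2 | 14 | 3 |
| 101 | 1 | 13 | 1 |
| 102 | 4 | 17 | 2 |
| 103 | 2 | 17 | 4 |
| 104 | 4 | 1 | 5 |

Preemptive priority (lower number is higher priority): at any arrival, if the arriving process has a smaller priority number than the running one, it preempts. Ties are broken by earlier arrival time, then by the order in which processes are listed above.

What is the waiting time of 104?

58

Gantt: | idle 0-1 | 101 1-14 | 102 14-31 | 100 31-45 | 103 45-62 | 104 62-63 |
Completion: 100=45  101=14  102=31  103=62  104=63
Turnaround (C−A): 100=43  101=13  102=27  103=60  104=59
Waiting(104) = turnaround − burst = 59 − 1 = 58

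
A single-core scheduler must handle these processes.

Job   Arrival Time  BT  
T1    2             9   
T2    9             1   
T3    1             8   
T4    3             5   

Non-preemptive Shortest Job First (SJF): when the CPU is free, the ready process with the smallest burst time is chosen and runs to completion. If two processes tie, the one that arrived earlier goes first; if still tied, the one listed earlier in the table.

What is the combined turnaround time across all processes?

Timeline: | idle 0-1 | T3 1-9 | T2 9-10 | T4 10-15 | T1 15-24 |
Completion: T1=24  T2=10  T3=9  T4=15
Turnaround = completion − arrival: T1=22, T2=1, T3=8, T4=12
Total turnaround = 22 + 1 + 8 + 12 = 43

43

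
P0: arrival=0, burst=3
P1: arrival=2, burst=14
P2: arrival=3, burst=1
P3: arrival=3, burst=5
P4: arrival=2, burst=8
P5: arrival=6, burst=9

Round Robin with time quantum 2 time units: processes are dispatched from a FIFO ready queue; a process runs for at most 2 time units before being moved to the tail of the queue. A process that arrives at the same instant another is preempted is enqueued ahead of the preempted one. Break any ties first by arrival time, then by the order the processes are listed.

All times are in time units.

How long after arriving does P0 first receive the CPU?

Gantt: | P0 0-2 | P1 2-4 | P4 4-6 | P0 6-7 | P2 7-8 | P3 8-10 | P1 10-12 | P5 12-14 | P4 14-16 | P3 16-18 | P1 18-20 | P5 20-22 | P4 22-24 | P3 24-25 | P1 25-27 | P5 27-29 | P4 29-31 | P1 31-33 | P5 33-35 | P1 35-37 | P5 37-38 | P1 38-40 |
Completion: P0=7  P1=40  P2=8  P3=25  P4=31  P5=38
Response(P0) = first start − arrival = 0 − 0 = 0

0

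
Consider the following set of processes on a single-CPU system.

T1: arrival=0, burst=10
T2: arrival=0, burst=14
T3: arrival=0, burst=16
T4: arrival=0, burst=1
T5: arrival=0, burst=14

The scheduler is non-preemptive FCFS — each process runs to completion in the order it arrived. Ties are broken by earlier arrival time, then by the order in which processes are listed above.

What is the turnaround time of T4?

Gantt: | T1 0-10 | T2 10-24 | T3 24-40 | T4 40-41 | T5 41-55 |
Completion: T1=10  T2=24  T3=40  T4=41  T5=55
Turnaround (C−A): T1=10  T2=24  T3=40  T4=41  T5=55
Turnaround(T4) = completion − arrival = 41 − 0 = 41

41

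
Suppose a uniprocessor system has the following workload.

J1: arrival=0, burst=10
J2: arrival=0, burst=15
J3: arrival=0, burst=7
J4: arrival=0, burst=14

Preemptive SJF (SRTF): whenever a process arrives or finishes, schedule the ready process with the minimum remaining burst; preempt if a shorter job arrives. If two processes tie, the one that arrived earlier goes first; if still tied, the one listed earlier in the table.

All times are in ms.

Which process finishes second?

J1

Timeline: | J3 0-7 | J1 7-17 | J4 17-31 | J2 31-46 |
Completion: J1=17  J2=46  J3=7  J4=31
Finish order: J3 → J1 → J4 → J2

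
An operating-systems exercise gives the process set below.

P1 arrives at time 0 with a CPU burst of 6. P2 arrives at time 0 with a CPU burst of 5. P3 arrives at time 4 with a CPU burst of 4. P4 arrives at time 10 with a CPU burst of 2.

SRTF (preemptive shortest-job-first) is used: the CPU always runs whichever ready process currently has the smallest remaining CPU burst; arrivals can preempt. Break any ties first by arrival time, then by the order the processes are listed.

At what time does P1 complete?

17

Schedule: | P2 0-5 | P3 5-9 | P1 9-10 | P4 10-12 | P1 12-17 |
Completion: P1=17  P2=5  P3=9  P4=12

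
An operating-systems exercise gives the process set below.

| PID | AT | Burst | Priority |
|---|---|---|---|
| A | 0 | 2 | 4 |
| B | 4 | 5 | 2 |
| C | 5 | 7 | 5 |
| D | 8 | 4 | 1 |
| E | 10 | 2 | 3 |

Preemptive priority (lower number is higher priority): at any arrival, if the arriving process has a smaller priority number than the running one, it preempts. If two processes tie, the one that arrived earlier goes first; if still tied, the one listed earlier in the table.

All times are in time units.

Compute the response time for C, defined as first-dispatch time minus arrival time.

10

Gantt: | A 0-2 | idle 2-4 | B 4-8 | D 8-12 | B 12-13 | E 13-15 | C 15-22 |
Completion: A=2  B=13  C=22  D=12  E=15
Response(C) = first start − arrival = 15 − 5 = 10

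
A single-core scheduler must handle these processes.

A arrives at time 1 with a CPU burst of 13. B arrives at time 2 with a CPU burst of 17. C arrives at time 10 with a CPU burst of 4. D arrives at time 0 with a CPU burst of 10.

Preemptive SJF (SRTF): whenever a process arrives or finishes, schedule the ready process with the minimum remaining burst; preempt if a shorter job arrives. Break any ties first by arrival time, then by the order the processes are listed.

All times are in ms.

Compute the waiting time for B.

25

Schedule: | D 0-10 | C 10-14 | A 14-27 | B 27-44 |
Completion: A=27  B=44  C=14  D=10
Waiting(B) = turnaround − burst = 42 − 17 = 25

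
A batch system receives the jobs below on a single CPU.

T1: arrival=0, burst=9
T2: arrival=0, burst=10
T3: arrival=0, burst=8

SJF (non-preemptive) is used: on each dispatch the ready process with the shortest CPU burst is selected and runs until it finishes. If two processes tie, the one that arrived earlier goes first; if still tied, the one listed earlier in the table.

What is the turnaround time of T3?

8

Schedule: | T3 0-8 | T1 8-17 | T2 17-27 |
Completion: T1=17  T2=27  T3=8
Turnaround (C−A): T1=17  T2=27  T3=8
Turnaround(T3) = completion − arrival = 8 − 0 = 8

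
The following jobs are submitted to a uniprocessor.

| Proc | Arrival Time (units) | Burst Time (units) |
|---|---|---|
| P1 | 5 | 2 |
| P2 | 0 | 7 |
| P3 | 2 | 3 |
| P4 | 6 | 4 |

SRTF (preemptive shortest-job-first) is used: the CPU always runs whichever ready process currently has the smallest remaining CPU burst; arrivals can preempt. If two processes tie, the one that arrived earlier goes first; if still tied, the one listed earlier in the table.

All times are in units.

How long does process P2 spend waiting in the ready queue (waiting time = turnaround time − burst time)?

9

Timeline: | P2 0-2 | P3 2-5 | P1 5-7 | P4 7-11 | P2 11-16 |
Completion: P1=7  P2=16  P3=5  P4=11
Turnaround (C−A): P1=2  P2=16  P3=3  P4=5
Waiting(P2) = turnaround − burst = 16 − 7 = 9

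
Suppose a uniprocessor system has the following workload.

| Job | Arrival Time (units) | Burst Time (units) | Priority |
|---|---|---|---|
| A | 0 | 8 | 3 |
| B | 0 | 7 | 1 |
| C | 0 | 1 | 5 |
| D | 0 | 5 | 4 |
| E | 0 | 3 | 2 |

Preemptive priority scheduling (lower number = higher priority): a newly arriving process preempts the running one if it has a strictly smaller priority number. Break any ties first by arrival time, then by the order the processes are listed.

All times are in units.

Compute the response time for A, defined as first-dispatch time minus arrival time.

Gantt: | B 0-7 | E 7-10 | A 10-18 | D 18-23 | C 23-24 |
Completion: A=18  B=7  C=24  D=23  E=10
Response(A) = first start − arrival = 10 − 0 = 10

10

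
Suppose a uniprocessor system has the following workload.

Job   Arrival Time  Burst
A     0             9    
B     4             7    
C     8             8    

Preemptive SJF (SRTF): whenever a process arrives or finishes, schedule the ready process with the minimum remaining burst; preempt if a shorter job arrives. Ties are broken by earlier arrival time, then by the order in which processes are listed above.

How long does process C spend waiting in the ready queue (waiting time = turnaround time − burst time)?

8

Schedule: | A 0-9 | B 9-16 | C 16-24 |
Completion: A=9  B=16  C=24
Waiting(C) = turnaround − burst = 16 − 8 = 8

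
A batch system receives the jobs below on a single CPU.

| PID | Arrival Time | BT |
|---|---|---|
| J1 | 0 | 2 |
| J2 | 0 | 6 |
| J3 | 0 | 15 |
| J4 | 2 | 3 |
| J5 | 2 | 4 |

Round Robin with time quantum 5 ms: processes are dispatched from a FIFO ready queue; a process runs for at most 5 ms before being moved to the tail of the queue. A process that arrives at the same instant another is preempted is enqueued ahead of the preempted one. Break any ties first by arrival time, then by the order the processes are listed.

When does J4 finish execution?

15

Timeline: | J1 0-2 | J2 2-7 | J3 7-12 | J4 12-15 | J5 15-19 | J2 19-20 | J3 20-30 |
Completion: J1=2  J2=20  J3=30  J4=15  J5=19
Turnaround (C−A): J1=2  J2=20  J3=30  J4=13  J5=17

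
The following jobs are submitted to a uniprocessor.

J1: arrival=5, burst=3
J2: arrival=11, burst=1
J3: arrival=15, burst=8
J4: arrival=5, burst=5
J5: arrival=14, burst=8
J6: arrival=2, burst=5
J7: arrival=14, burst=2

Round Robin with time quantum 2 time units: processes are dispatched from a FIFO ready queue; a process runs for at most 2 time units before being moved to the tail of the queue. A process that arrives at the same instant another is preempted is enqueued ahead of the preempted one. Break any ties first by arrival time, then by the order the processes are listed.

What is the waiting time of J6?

Schedule: | idle 0-2 | J6 2-6 | J1 6-8 | J4 8-10 | J6 10-11 | J1 11-12 | J4 12-14 | J2 14-15 | J5 15-17 | J7 17-19 | J4 19-20 | J3 20-22 | J5 22-24 | J3 24-26 | J5 26-28 | J3 28-30 | J5 30-32 | J3 32-34 |
Completion: J1=12  J2=15  J3=34  J4=20  J5=32  J6=11  J7=19
Waiting(J6) = turnaround − burst = 9 − 5 = 4

4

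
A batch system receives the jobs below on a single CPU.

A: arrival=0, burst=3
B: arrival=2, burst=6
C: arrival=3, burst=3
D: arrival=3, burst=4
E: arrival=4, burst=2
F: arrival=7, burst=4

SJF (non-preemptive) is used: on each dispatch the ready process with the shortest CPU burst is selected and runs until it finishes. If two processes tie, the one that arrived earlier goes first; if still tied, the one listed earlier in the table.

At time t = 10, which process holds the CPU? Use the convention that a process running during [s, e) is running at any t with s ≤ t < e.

D

Timeline: | A 0-3 | C 3-6 | E 6-8 | D 8-12 | F 12-16 | B 16-22 |
Completion: A=3  B=22  C=6  D=12  E=8  F=16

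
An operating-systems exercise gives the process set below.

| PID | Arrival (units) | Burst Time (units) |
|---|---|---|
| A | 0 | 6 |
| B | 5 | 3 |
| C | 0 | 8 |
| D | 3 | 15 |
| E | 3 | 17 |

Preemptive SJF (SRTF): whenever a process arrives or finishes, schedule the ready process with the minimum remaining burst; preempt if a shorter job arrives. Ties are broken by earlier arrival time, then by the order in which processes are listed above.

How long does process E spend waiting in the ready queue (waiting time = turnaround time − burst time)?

29

Gantt: | A 0-6 | B 6-9 | C 9-17 | D 17-32 | E 32-49 |
Completion: A=6  B=9  C=17  D=32  E=49
Turnaround (C−A): A=6  B=4  C=17  D=29  E=46
Waiting(E) = turnaround − burst = 46 − 17 = 29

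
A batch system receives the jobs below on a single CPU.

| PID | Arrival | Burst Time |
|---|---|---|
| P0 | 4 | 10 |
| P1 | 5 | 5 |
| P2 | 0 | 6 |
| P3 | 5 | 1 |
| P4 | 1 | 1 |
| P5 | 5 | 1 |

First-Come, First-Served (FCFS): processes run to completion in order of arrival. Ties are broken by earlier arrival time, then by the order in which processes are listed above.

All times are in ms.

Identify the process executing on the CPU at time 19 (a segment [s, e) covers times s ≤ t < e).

P1

Timeline: | P2 0-6 | P4 6-7 | P0 7-17 | P1 17-22 | P3 22-23 | P5 23-24 |
Completion: P0=17  P1=22  P2=6  P3=23  P4=7  P5=24
Turnaround (C−A): P0=13  P1=17  P2=6  P3=18  P4=6  P5=19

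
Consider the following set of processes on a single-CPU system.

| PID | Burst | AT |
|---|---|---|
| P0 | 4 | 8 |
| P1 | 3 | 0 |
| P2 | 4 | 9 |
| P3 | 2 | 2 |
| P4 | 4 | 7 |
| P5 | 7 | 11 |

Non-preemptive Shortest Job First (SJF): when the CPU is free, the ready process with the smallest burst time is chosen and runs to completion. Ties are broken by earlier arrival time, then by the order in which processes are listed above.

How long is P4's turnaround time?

Schedule: | P1 0-3 | P3 3-5 | idle 5-7 | P4 7-11 | P0 11-15 | P2 15-19 | P5 19-26 |
Completion: P0=15  P1=3  P2=19  P3=5  P4=11  P5=26
Turnaround(P4) = completion − arrival = 11 − 7 = 4

4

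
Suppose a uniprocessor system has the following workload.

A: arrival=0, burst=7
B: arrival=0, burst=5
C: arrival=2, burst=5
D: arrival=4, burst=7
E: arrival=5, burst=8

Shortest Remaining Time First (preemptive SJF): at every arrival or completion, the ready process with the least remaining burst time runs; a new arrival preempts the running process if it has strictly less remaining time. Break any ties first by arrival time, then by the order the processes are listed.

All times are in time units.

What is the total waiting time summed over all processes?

Schedule: | B 0-5 | C 5-10 | A 10-17 | D 17-24 | E 24-32 |
Completion: A=17  B=5  C=10  D=24  E=32
Turnaround (C−A): A=17  B=5  C=8  D=20  E=27
Waiting = turnaround − burst: A=10, B=0, C=3, D=13, E=19
Total waiting = 10 + 0 + 3 + 13 + 19 = 45

45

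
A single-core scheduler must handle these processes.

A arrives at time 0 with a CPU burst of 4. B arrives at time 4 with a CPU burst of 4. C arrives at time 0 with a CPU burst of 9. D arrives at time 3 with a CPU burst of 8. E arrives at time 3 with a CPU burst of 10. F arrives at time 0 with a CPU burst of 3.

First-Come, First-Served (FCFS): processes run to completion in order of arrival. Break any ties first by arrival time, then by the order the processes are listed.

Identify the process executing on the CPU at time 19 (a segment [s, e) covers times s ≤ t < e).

D

Timeline: | A 0-4 | C 4-13 | F 13-16 | D 16-24 | E 24-34 | B 34-38 |
Completion: A=4  B=38  C=13  D=24  E=34  F=16
Turnaround (C−A): A=4  B=34  C=13  D=21  E=31  F=16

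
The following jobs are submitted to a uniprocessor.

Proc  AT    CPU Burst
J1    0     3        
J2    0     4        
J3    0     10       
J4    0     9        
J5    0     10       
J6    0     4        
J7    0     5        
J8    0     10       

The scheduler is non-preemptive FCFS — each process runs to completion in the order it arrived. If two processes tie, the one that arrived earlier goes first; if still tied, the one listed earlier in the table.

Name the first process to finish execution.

Schedule: | J1 0-3 | J2 3-7 | J3 7-17 | J4 17-26 | J5 26-36 | J6 36-40 | J7 40-45 | J8 45-55 |
Completion: J1=3  J2=7  J3=17  J4=26  J5=36  J6=40  J7=45  J8=55
Finish order: J1 → J2 → J3 → J4 → J5 → J6 → J7 → J8

J1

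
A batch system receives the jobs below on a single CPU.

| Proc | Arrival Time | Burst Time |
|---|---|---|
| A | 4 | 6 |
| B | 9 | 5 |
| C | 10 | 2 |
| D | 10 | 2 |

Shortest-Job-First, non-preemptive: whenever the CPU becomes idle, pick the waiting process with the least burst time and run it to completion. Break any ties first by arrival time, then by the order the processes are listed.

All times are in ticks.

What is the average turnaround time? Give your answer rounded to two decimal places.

5.50

Schedule: | idle 0-4 | A 4-10 | C 10-12 | D 12-14 | B 14-19 |
Completion: A=10  B=19  C=12  D=14
Turnaround (C−A): A=6  B=10  C=2  D=4
Turnaround times: A=6, B=10, C=2, D=4
Average turnaround = (6+10+2+4) / 4 = 22/4 = 5.50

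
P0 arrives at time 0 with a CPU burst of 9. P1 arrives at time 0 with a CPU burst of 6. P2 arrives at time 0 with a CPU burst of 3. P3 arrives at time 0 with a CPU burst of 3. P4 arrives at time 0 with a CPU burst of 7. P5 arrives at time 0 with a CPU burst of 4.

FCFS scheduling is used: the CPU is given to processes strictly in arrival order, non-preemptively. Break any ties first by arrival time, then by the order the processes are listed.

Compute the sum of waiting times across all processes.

91

Schedule: | P0 0-9 | P1 9-15 | P2 15-18 | P3 18-21 | P4 21-28 | P5 28-32 |
Completion: P0=9  P1=15  P2=18  P3=21  P4=28  P5=32
Waiting = turnaround − burst: P0=0, P1=9, P2=15, P3=18, P4=21, P5=28
Total waiting = 0 + 9 + 15 + 18 + 21 + 28 = 91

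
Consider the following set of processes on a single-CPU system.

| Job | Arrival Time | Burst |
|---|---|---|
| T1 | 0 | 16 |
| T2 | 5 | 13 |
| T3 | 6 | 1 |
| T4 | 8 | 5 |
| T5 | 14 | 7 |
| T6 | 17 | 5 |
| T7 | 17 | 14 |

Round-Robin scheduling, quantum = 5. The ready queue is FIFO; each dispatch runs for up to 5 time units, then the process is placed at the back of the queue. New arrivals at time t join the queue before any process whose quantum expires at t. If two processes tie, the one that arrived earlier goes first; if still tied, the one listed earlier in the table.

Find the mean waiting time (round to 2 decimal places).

23.29

Schedule: | T1 0-5 | T2 5-10 | T1 10-15 | T3 15-16 | T4 16-21 | T2 21-26 | T5 26-31 | T1 31-36 | T6 36-41 | T7 41-46 | T2 46-49 | T5 49-51 | T1 51-52 | T7 52-61 |
Completion: T1=52  T2=49  T3=16  T4=21  T5=51  T6=41  T7=61
Waiting times: T1=36, T2=31, T3=9, T4=8, T5=30, T6=19, T7=30
Average waiting = (36+31+9+8+30+19+30) / 7 = 163/7 = 23.29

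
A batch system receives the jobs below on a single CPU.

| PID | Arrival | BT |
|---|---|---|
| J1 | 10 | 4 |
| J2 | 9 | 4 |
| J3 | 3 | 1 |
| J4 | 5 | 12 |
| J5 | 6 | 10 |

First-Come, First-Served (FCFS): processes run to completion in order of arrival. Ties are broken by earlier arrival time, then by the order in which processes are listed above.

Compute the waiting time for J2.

18

Timeline: | idle 0-3 | J3 3-4 | idle 4-5 | J4 5-17 | J5 17-27 | J2 27-31 | J1 31-35 |
Completion: J1=35  J2=31  J3=4  J4=17  J5=27
Turnaround (C−A): J1=25  J2=22  J3=1  J4=12  J5=21
Waiting(J2) = turnaround − burst = 22 − 4 = 18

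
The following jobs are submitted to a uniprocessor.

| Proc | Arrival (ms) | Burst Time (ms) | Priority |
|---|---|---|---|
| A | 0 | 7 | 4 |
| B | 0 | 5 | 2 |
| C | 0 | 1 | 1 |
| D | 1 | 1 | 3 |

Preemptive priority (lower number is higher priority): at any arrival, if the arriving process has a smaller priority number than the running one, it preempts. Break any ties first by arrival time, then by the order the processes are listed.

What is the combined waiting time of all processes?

Schedule: | C 0-1 | B 1-6 | D 6-7 | A 7-14 |
Completion: A=14  B=6  C=1  D=7
Turnaround (C−A): A=14  B=6  C=1  D=6
Waiting = turnaround − burst: A=7, B=1, C=0, D=5
Total waiting = 7 + 1 + 0 + 5 = 13

13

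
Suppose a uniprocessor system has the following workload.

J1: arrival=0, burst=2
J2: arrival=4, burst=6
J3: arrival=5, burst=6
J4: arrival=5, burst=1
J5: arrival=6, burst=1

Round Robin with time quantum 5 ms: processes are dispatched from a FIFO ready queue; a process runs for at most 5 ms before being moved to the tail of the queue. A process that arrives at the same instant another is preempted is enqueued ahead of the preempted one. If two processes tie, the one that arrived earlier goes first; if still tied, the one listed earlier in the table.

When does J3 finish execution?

18

Timeline: | J1 0-2 | idle 2-4 | J2 4-9 | J3 9-14 | J4 14-15 | J5 15-16 | J2 16-17 | J3 17-18 |
Completion: J1=2  J2=17  J3=18  J4=15  J5=16
Turnaround (C−A): J1=2  J2=13  J3=13  J4=10  J5=10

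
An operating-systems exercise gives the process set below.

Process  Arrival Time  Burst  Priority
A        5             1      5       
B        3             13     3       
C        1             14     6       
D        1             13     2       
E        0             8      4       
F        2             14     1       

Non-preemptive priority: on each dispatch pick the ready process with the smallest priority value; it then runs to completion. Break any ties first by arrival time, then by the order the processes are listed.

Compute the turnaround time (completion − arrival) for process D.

Timeline: | E 0-8 | F 8-22 | D 22-35 | B 35-48 | A 48-49 | C 49-63 |
Completion: A=49  B=48  C=63  D=35  E=8  F=22
Turnaround (C−A): A=44  B=45  C=62  D=34  E=8  F=20
Turnaround(D) = completion − arrival = 35 − 1 = 34

34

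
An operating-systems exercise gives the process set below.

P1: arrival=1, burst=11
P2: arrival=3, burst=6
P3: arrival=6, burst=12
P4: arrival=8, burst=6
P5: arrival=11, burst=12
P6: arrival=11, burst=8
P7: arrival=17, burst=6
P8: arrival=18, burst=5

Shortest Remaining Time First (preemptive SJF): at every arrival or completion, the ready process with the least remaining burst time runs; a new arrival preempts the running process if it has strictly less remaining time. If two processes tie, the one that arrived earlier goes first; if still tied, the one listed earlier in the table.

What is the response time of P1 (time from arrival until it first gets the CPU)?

Timeline: | idle 0-1 | P1 1-3 | P2 3-9 | P4 9-15 | P6 15-23 | P8 23-28 | P7 28-34 | P1 34-43 | P3 43-55 | P5 55-67 |
Completion: P1=43  P2=9  P3=55  P4=15  P5=67  P6=23  P7=34  P8=28
Response(P1) = first start − arrival = 1 − 1 = 0

0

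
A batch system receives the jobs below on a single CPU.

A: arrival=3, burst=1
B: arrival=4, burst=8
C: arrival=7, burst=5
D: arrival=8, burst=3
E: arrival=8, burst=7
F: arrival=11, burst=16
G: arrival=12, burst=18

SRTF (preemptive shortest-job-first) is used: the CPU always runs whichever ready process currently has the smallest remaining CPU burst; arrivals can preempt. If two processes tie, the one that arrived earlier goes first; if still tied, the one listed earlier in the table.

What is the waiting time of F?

16

Schedule: | idle 0-3 | A 3-4 | B 4-8 | D 8-11 | B 11-15 | C 15-20 | E 20-27 | F 27-43 | G 43-61 |
Completion: A=4  B=15  C=20  D=11  E=27  F=43  G=61
Turnaround (C−A): A=1  B=11  C=13  D=3  E=19  F=32  G=49
Waiting(F) = turnaround − burst = 32 − 16 = 16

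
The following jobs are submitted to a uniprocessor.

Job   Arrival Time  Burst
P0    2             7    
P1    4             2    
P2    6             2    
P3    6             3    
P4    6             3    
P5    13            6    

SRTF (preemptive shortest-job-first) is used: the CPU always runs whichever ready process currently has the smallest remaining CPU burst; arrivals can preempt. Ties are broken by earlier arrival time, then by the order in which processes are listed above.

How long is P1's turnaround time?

2

Schedule: | idle 0-2 | P0 2-4 | P1 4-6 | P2 6-8 | P3 8-11 | P4 11-14 | P0 14-19 | P5 19-25 |
Completion: P0=19  P1=6  P2=8  P3=11  P4=14  P5=25
Turnaround(P1) = completion − arrival = 6 − 4 = 2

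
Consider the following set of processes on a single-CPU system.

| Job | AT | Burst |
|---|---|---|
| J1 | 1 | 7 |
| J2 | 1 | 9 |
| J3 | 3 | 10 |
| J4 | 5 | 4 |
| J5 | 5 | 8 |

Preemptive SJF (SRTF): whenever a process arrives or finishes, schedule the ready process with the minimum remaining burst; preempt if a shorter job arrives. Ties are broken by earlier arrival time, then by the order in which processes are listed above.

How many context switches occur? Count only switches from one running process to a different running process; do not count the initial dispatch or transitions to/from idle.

Timeline: | idle 0-1 | J1 1-8 | J4 8-12 | J5 12-20 | J2 20-29 | J3 29-39 |
Completion: J1=8  J2=29  J3=39  J4=12  J5=20

4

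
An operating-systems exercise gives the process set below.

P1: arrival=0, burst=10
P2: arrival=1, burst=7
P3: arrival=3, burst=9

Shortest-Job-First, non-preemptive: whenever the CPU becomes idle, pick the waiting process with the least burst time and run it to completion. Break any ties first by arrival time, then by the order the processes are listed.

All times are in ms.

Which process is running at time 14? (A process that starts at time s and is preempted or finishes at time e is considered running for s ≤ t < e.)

P2

Timeline: | P1 0-10 | P2 10-17 | P3 17-26 |
Completion: P1=10  P2=17  P3=26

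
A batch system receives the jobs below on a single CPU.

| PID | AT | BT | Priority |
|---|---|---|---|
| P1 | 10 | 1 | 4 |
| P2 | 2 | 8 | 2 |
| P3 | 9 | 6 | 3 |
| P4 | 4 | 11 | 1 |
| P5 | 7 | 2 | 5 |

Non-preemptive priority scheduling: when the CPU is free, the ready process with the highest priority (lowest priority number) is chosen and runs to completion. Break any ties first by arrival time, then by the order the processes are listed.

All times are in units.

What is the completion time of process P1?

28

Gantt: | idle 0-2 | P2 2-10 | P4 10-21 | P3 21-27 | P1 27-28 | P5 28-30 |
Completion: P1=28  P2=10  P3=27  P4=21  P5=30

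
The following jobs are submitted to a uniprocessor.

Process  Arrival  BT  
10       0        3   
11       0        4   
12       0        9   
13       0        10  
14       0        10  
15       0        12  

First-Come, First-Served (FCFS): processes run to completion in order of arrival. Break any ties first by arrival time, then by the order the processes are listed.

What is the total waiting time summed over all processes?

Gantt: | 10 0-3 | 11 3-7 | 12 7-16 | 13 16-26 | 14 26-36 | 15 36-48 |
Completion: 10=3  11=7  12=16  13=26  14=36  15=48
Waiting = turnaround − burst: 10=0, 11=3, 12=7, 13=16, 14=26, 15=36
Total waiting = 0 + 3 + 7 + 16 + 26 + 36 = 88

88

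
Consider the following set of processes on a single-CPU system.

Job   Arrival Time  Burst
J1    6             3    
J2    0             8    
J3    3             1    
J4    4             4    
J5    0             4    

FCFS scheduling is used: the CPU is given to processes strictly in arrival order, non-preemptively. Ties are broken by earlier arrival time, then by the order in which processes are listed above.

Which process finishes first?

Timeline: | J2 0-8 | J5 8-12 | J3 12-13 | J4 13-17 | J1 17-20 |
Completion: J1=20  J2=8  J3=13  J4=17  J5=12
Finish order: J2 → J5 → J3 → J4 → J1

J2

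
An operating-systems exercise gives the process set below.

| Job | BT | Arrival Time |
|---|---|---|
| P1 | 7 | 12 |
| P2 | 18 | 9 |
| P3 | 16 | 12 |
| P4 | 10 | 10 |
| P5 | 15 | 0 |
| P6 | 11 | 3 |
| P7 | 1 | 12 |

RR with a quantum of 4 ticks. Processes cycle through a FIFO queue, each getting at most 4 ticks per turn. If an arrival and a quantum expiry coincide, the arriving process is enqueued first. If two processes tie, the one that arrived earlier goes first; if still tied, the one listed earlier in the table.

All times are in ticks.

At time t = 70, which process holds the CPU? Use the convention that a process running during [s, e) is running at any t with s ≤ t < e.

P2

Schedule: | P5 0-4 | P6 4-8 | P5 8-12 | P6 12-16 | P2 16-20 | P4 20-24 | P1 24-28 | P3 28-32 | P7 32-33 | P5 33-37 | P6 37-40 | P2 40-44 | P4 44-48 | P1 48-51 | P3 51-55 | P5 55-58 | P2 58-62 | P4 62-64 | P3 64-68 | P2 68-72 | P3 72-76 | P2 76-78 |
Completion: P1=51  P2=78  P3=76  P4=64  P5=58  P6=40  P7=33
Turnaround (C−A): P1=39  P2=69  P3=64  P4=54  P5=58  P6=37  P7=21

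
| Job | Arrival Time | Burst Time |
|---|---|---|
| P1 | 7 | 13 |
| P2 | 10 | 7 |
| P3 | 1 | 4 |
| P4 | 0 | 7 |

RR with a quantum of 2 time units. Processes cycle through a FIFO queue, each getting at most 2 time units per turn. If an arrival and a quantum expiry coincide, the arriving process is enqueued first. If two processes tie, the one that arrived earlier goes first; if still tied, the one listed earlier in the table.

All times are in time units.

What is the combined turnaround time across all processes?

62

Schedule: | P4 0-2 | P3 2-4 | P4 4-6 | P3 6-8 | P4 8-10 | P1 10-12 | P2 12-14 | P4 14-15 | P1 15-17 | P2 17-19 | P1 19-21 | P2 21-23 | P1 23-25 | P2 25-26 | P1 26-31 |
Completion: P1=31  P2=26  P3=8  P4=15
Turnaround = completion − arrival: P1=24, P2=16, P3=7, P4=15
Total turnaround = 24 + 16 + 7 + 15 = 62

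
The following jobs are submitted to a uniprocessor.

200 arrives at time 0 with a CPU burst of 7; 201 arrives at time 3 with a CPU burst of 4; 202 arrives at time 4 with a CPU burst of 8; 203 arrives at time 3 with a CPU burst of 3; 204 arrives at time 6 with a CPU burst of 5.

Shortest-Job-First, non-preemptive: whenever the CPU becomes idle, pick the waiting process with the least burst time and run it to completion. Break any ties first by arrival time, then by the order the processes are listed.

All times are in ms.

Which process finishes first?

200

Timeline: | 200 0-7 | 203 7-10 | 201 10-14 | 204 14-19 | 202 19-27 |
Completion: 200=7  201=14  202=27  203=10  204=19
Turnaround (C−A): 200=7  201=11  202=23  203=7  204=13
Finish order: 200 → 203 → 201 → 204 → 202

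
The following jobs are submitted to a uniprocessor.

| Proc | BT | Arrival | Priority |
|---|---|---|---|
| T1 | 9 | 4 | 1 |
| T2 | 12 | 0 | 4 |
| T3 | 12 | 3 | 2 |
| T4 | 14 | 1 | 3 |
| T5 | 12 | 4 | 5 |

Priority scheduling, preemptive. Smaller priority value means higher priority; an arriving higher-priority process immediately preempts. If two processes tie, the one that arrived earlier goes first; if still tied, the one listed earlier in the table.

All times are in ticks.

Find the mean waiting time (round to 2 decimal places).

Gantt: | T2 0-1 | T4 1-3 | T3 3-4 | T1 4-13 | T3 13-24 | T4 24-36 | T2 36-47 | T5 47-59 |
Completion: T1=13  T2=47  T3=24  T4=36  T5=59
Turnaround (C−A): T1=9  T2=47  T3=21  T4=35  T5=55
Waiting times: T1=0, T2=35, T3=9, T4=21, T5=43
Average waiting = (0+35+9+21+43) / 5 = 108/5 = 21.60

21.60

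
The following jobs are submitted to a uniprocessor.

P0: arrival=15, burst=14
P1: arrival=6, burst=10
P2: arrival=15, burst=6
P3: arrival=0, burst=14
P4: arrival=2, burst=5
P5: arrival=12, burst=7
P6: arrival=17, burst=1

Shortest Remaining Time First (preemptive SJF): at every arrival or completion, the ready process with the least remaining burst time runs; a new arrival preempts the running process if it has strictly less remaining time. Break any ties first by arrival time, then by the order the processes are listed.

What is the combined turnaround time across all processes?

Schedule: | P3 0-2 | P4 2-7 | P1 7-17 | P6 17-18 | P2 18-24 | P5 24-31 | P3 31-43 | P0 43-57 |
Completion: P0=57  P1=17  P2=24  P3=43  P4=7  P5=31  P6=18
Turnaround (C−A): P0=42  P1=11  P2=9  P3=43  P4=5  P5=19  P6=1
Turnaround = completion − arrival: P0=42, P1=11, P2=9, P3=43, P4=5, P5=19, P6=1
Total turnaround = 42 + 11 + 9 + 43 + 5 + 19 + 1 = 130

130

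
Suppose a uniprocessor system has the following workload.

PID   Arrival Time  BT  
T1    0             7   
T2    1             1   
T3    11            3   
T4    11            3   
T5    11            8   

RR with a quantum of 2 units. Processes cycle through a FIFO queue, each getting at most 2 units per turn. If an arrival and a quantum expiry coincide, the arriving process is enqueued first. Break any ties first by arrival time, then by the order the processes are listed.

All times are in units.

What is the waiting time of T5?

6

Gantt: | T1 0-2 | T2 2-3 | T1 3-8 | idle 8-11 | T3 11-13 | T4 13-15 | T5 15-17 | T3 17-18 | T4 18-19 | T5 19-25 |
Completion: T1=8  T2=3  T3=18  T4=19  T5=25
Waiting(T5) = turnaround − burst = 14 − 8 = 6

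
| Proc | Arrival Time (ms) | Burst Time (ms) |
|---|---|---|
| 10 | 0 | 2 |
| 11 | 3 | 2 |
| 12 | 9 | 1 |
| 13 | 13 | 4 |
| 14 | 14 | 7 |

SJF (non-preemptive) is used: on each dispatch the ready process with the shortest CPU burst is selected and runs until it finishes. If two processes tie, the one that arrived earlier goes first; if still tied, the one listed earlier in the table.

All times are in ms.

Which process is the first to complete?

Gantt: | 10 0-2 | idle 2-3 | 11 3-5 | idle 5-9 | 12 9-10 | idle 10-13 | 13 13-17 | 14 17-24 |
Completion: 10=2  11=5  12=10  13=17  14=24
Turnaround (C−A): 10=2  11=2  12=1  13=4  14=10
Finish order: 10 → 11 → 12 → 13 → 14

10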